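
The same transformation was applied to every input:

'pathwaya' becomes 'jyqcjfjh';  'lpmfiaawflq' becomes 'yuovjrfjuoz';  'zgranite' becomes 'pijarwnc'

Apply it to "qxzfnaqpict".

gzoijwyzlrc

Each output is the input with this applied: swap each adjacent pair of characters (1↔2, 3↔4, ...), then shift every letter 9 places forward in the alphabet (wrapping around).
"qxzfnaqpict" → "xqfzanpqcit" → "gzoijwyzlrc".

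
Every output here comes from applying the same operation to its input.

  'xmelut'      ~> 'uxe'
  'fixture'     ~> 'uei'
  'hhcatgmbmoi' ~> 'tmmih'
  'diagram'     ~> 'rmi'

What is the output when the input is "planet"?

epa

Rule — move the first 3 characters to the end (rotate left by 3), then keep every other character starting from the second (positions 2nd, 4th, 6th, ...).
So "planet" becomes "epa".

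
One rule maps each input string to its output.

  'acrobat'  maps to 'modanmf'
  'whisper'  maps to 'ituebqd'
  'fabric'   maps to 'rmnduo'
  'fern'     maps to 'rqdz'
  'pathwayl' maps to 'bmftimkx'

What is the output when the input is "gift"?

Rule — shift every letter 12 places forward in the alphabet (wrapping around).
Doing the same to "gift": "surf".

surf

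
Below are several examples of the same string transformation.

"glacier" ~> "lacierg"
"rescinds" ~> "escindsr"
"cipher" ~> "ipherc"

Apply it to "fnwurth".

nwurthf

Each output is the input with this applied: move the first character to the end.
Doing the same to "fnwurth": "nwurthf".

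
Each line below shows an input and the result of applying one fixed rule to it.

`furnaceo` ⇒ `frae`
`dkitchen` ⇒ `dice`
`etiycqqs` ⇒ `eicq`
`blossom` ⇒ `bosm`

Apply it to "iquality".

iult

Looking at the pairs, the operation is to keep every other character starting from the first (positions 1st, 3rd, 5th, ...).
Applying that to "iquality" gives "iult".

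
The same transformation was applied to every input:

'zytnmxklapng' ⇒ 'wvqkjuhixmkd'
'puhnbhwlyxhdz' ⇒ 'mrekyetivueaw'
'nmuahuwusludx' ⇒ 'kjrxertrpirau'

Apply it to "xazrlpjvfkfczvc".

In each case the input is transformed by: shift every letter 3 places backward in the alphabet (wrapping around).
Applying that to "xazrlpjvfkfczvc" gives "uxwoimgschczwsz".

uxwoimgschczwsz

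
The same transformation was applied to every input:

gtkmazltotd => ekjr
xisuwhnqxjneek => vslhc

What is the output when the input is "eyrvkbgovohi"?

What's happening: keep one character in every 3, starting at position 1 (positions 1st, 4th, 7th, ...), then shift every letter 2 places backward in the alphabet (wrapping around).
On "eyrvkbgovohi": the first step gives "evgo", and the second then gives "ctem".

ctem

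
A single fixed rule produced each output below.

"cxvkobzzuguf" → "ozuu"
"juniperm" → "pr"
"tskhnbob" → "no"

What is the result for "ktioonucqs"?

Looking at the pairs, the operation is to delete the first 3 characters, then keep every other character starting from the second (positions 2nd, 4th, 6th, ...).
Applying both steps to "ktioonucqs": "oonucqs", then "ouq".

ouq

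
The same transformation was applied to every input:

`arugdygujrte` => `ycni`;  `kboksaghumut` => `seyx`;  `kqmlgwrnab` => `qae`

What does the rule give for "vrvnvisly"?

zmc

The pattern: shift every letter 4 places forward in the alphabet (wrapping around), then keep one character in every 3, starting at position 3 (positions 3rd, 6th, 9th, ...).
Starting from "vrvnvisly": after the first operation, "zvzrzmwpc"; after the second, "zmc".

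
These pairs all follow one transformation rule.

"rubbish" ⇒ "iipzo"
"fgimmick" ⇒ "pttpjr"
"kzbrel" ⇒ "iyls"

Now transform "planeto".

hulav

In each case the input is transformed by: shift every letter 7 places forward in the alphabet (wrapping around), then delete the first 2 characters.
For "planeto", step one produces "wshulav"; step two turns that into "hulav".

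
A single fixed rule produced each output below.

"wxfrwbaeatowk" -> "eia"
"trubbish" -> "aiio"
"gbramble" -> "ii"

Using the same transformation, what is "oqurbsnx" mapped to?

iue

What's happening: shift every letter 7 places forward in the alphabet (wrapping around), then keep only the vowels.
On "oqurbsnx": the first step gives "vxbyizue", and the second then gives "iue".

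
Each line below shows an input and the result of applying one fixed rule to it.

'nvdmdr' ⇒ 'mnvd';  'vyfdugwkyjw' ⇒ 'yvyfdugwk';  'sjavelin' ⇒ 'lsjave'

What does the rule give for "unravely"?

In each case the input is transformed by: delete the last 2 characters, then move the last character to the front.
Starting from "unravely": after the first operation, "unrave"; after the second, "eunrav".

eunrav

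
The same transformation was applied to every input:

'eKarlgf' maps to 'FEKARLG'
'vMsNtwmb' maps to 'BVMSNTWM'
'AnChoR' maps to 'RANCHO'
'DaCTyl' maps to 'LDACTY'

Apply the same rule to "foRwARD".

What's happening: move the last character to the front, then convert every letter to uppercase.
Working it through for "foRwARD": intermediate "DfoRwAR", final "DFORWAR".

DFORWAR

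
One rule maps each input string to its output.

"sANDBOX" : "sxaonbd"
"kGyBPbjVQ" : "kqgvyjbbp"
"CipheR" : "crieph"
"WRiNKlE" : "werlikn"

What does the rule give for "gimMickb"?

What's happening: take characters alternately from the front and the back (1st, last, 2nd, 2nd-last, ...), then convert every letter to lowercase.
Starting from "gimMickb": after the first operation, "gbikmcMi"; after the second, "gbikmcmi".

gbikmcmi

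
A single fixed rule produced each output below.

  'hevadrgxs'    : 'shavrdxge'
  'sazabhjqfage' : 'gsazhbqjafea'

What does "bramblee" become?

The pattern: swap each adjacent pair of characters (1↔2, 3↔4, ...), then swap the first and last characters.
Working it through for "bramblee": intermediate "rbmalbee", final "ebmalber".
(Check on "hevadrgxs": → "ehavrdxgs" → "shavrdxge" ✓)

ebmalber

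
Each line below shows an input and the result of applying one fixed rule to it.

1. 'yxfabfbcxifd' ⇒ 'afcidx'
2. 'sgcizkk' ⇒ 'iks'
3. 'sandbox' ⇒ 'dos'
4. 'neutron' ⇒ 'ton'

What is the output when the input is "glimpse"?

Each output is the input with this applied: move the first 2 characters to the end (rotate left by 2), then keep every other character starting from the second (positions 2nd, 4th, 6th, ...).
"glimpse" → "msg".

msg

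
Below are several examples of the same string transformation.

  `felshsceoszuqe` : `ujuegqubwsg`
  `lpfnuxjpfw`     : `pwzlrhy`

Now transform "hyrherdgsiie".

Rule — shift every letter 2 places forward in the alphabet (wrapping around), then delete the first 3 characters.
"hyrherdgsiie" → "jatjgtfiukkg" → "jgtfiukkg".

jgtfiukkg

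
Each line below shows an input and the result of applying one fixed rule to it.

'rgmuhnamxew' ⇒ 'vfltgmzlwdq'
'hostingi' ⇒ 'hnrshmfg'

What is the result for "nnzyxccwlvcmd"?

cmyxwbbvkublm

Each output is the input with this applied: shift every letter 1 place backward in the alphabet (wrapping around), then swap the first and last characters.
On "nnzyxccwlvcmd": the first step gives "mmyxwbbvkublc", and the second then gives "cmyxwbbvkublm".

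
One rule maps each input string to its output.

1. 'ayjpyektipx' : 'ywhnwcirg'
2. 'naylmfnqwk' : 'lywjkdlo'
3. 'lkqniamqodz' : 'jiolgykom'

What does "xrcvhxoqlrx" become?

vpatfvmoj

The rule is to delete the last 2 characters, then shift every letter 2 places backward in the alphabet (wrapping around).
Applying both steps to "xrcvhxoqlrx": "xrcvhxoql", then "vpatfvmoj".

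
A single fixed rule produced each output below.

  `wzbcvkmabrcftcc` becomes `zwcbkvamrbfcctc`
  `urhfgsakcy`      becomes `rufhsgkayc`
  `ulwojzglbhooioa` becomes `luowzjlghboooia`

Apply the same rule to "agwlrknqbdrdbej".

The transformation: swap each adjacent pair of characters (1↔2, 3↔4, ...).
Applying that to "agwlrknqbdrdbej" gives "galwkrqndbdrebj".

galwkrqndbdrebj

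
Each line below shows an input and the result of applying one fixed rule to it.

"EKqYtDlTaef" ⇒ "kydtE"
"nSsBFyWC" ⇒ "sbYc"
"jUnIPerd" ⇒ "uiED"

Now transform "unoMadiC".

In each case the input is transformed by: flip the case of every letter, then keep every other character starting from the second (positions 2nd, 4th, 6th, ...).
On "unoMadiC": the first step gives "UNOmADIc", and the second then gives "NmDc".

NmDc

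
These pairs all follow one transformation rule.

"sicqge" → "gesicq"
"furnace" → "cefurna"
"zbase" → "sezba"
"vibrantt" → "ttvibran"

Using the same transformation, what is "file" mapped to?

lefi

Rule — move the last 2 characters to the front (rotate right by 2).
So "file" becomes "lefi".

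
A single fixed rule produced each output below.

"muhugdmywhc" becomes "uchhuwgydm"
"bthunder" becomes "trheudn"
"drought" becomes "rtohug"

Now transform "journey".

oyuern

Each output is the input with this applied: delete the first character, then take characters alternately from the front and the back (1st, last, 2nd, 2nd-last, ...).
For "journey", step one produces "ourney"; step two turns that into "oyuern".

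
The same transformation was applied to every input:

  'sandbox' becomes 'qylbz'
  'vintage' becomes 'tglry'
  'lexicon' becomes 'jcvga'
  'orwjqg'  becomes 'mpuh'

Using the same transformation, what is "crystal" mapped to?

apwqr

In each case the input is transformed by: shift every letter 2 places backward in the alphabet (wrapping around), then delete the last 2 characters.
For "crystal", step one produces "apwqryj"; step two turns that into "apwqr".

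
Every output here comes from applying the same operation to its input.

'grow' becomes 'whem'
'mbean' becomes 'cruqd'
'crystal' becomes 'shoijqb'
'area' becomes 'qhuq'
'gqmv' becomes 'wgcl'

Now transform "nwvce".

dmlsu

Looking at the pairs, the operation is to shift every letter 10 places backward in the alphabet (wrapping around).
For "nwvce" the result is "dmlsu".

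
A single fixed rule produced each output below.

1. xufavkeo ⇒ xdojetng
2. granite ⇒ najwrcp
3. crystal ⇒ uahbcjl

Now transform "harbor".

Each output is the input with this applied: shift every letter 9 places forward in the alphabet (wrapping around), then swap the first and last characters.
For "harbor", step one produces "qjakxa"; step two turns that into "ajakxq".

ajakxq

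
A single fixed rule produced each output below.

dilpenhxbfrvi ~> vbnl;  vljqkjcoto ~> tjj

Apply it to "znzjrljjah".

alz

In each case the input is transformed by: reverse the string, then keep one character in every 3, starting at position 2 (positions 2nd, 5th, 8th, ...).
Starting from "znzjrljjah": after the first operation, "hajjlrjznz"; after the second, "alz".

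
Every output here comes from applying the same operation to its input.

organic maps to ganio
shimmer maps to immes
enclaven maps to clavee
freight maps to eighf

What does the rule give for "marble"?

Rule — swap the first and last characters, then delete the first 2 characters.
Applying that to "marble" gives "rblm".

rblm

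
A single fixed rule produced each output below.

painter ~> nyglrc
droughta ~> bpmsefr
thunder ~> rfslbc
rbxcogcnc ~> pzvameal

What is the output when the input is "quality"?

The rule is to shift every letter 2 places backward in the alphabet (wrapping around), then delete the last character.
On "quality": the first step gives "osyjgrw", and the second then gives "osyjgr".

osyjgr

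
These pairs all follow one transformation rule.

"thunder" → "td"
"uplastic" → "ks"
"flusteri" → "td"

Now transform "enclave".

The rule is to keep one character in every 3, starting at position 3 (positions 3rd, 6th, 9th, ...), then shift every letter 1 place backward in the alphabet (wrapping around).
On "enclave": the first step gives "cv", and the second then gives "bu".

bu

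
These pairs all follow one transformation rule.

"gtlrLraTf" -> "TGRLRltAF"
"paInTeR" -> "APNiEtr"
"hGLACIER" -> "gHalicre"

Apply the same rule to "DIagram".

Rule — swap each adjacent pair of characters (1↔2, 3↔4, ...), then flip the case of every letter.
For "DIagram", step one produces "IDgaarm"; step two turns that into "idGAARM".

idGAARM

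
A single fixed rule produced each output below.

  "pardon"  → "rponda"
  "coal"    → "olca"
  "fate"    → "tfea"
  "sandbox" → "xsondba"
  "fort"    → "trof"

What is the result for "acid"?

idca

What's happening: sort the characters into reverse alphabetical order.
Applying that to "acid" gives "idca".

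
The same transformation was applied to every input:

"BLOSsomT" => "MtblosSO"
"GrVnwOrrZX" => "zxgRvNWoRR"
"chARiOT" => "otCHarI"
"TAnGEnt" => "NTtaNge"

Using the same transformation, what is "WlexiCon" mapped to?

ONwLEXIc

The pattern: flip the case of every letter, then move the last 2 characters to the front (rotate right by 2).
On "WlexiCon": the first step gives "wLEXIcON", and the second then gives "ONwLEXIc".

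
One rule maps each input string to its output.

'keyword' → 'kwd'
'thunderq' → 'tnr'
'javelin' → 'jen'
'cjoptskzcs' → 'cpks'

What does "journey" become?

The rule is to keep one character in every 3, starting at position 1 (positions 1st, 4th, 7th, ...).
Doing the same to "journey": "jry".

jry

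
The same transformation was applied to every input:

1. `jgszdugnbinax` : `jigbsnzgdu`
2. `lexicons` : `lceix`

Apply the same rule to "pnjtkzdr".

What's happening: delete the last 3 characters, then take characters alternately from the front and the back (1st, last, 2nd, 2nd-last, ...).
Working it through for "pnjtkzdr": intermediate "pnjtk", final "pkntj".

pkntj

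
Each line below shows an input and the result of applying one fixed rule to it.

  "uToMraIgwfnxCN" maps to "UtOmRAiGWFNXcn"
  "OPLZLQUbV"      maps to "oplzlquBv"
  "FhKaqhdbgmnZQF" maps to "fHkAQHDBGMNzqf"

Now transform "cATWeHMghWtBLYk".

In each case the input is transformed by: flip the case of every letter.
On "cATWeHMghWtBLYk" that produces "CatwEhmGHwTblyK".

CatwEhmGHwTblyK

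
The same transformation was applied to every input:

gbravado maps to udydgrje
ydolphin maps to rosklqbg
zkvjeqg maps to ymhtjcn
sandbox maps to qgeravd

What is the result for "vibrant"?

eudqwyl

Looking at the pairs, the operation is to move the first 2 characters to the end (rotate left by 2), then shift every letter 3 places forward in the alphabet (wrapping around).
Doing the same to "vibrant": "eudqwyl".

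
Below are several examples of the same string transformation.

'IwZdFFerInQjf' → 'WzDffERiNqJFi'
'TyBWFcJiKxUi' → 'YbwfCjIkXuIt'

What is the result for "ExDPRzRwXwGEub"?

In each case the input is transformed by: move the first character to the end, then flip the case of every letter.
Applying both steps to "ExDPRzRwXwGEub": "xDPRzRwXwGEubE", then "XdprZrWxWgeUBe".

XdprZrWxWgeUBe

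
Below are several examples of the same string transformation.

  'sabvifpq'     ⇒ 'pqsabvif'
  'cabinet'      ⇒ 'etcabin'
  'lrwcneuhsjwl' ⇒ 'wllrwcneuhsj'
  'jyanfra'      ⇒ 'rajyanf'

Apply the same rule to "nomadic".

What's happening: move the last 2 characters to the front (rotate right by 2).
Doing the same to "nomadic": "icnomad".

icnomad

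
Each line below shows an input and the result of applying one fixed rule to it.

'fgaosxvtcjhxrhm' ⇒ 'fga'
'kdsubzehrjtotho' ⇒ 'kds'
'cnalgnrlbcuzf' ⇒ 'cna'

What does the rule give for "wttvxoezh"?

Looking at the pairs, the operation is to keep only the first 3 characters.
For "wttvxoezh" the result is "wtt".

wtt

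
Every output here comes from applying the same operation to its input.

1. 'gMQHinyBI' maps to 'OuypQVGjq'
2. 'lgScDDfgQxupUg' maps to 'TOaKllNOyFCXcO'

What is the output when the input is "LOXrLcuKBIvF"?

Looking at the pairs, the operation is to flip the case of every letter, then shift every letter 8 places forward in the alphabet (wrapping around).
"LOXrLcuKBIvF" → "twfZtKCsjqDn".

twfZtKCsjqDn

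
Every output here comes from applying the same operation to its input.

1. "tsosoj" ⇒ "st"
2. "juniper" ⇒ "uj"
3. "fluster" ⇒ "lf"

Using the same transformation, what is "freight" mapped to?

rf

Each output is the input with this applied: swap each adjacent pair of characters (1↔2, 3↔4, ...), then keep only the first 2 characters.
On "freight": the first step gives "rfiehgt", and the second then gives "rf".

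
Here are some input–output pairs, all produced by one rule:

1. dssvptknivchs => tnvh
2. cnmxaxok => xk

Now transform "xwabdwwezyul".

weyl

Rule — keep every other character starting from the second (positions 2nd, 4th, 6th, ...), then delete the first 2 characters.
"xwabdwwezyul" → "wbweyl" → "weyl".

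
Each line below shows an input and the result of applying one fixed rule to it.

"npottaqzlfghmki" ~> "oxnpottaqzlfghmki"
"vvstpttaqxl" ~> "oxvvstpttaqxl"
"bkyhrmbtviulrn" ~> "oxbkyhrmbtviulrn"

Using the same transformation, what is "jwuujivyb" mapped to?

Each output is the input with this applied: prepend "ox".
On "jwuujivyb" that produces "oxjwuujivyb".

oxjwuujivyb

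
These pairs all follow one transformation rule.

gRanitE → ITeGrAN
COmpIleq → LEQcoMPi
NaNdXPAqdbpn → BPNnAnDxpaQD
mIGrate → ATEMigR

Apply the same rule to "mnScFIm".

What's happening: flip the case of every letter, then move the last 3 characters to the front (rotate right by 3).
"mnScFIm" → "MNsCfiM" → "fiMMNsC".

fiMMNsC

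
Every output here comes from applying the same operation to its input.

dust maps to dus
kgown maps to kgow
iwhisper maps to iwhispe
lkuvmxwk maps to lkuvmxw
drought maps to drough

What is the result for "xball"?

Each output is the input with this applied: delete the last character.
For "xball" the result is "xbal".

xbal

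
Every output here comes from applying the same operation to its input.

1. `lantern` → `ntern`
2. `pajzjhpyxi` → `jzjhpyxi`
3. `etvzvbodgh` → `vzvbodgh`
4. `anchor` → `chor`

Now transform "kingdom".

ngdom

Rule — delete the first 2 characters.
"kingdom" → "ngdom".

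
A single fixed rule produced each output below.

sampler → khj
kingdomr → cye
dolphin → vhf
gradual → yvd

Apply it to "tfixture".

Each output is the input with this applied: keep one character in every 3, starting at position 1 (positions 1st, 4th, 7th, ...), then shift every letter 8 places backward in the alphabet (wrapping around).
On "tfixture": the first step gives "txr", and the second then gives "lpj".

lpj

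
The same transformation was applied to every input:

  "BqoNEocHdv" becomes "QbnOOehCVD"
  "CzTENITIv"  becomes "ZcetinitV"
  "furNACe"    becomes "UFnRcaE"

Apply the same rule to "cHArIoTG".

hCRaOigt

Looking at the pairs, the operation is to swap each adjacent pair of characters (1↔2, 3↔4, ...), then flip the case of every letter.
Applying that to "cHArIoTG" gives "hCRaOigt".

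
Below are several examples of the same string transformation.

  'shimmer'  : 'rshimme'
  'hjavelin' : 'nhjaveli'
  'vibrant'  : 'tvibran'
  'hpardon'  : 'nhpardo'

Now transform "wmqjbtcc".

The transformation: move the last character to the front.
"wmqjbtcc" → "cwmqjbtc".

cwmqjbtc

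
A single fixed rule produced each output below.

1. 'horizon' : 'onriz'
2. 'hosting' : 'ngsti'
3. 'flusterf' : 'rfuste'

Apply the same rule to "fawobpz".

pzwob

The rule is to delete the first 2 characters, then move the last 2 characters to the front (rotate right by 2).
Starting from "fawobpz": after the first operation, "wobpz"; after the second, "pzwob".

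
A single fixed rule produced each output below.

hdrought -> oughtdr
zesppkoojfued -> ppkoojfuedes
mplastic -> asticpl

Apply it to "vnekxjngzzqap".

kxjngzzqapne

What's happening: delete the first character, then move the first 2 characters to the end (rotate left by 2).
Working it through for "vnekxjngzzqap": intermediate "nekxjngzzqap", final "kxjngzzqapne".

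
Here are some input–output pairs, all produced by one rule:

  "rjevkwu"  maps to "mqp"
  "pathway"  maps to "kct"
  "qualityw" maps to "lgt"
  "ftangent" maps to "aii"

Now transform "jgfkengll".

The transformation: shift every letter 5 places backward in the alphabet (wrapping around), then keep one character in every 3, starting at position 1 (positions 1st, 4th, 7th, ...).
Working it through for "jgfkengll": intermediate "ebafzibgg", final "efb".
(Check on "pathway": → "kvocrvt" → "kct" ✓)

efb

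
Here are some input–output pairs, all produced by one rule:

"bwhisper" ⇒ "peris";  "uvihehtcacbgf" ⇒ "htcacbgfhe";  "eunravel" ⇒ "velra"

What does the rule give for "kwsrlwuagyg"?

wuagygrl

The rule is to delete the first 3 characters, then move the first 2 characters to the end (rotate left by 2).
For "kwsrlwuagyg", step one produces "rlwuagyg"; step two turns that into "wuagygrl".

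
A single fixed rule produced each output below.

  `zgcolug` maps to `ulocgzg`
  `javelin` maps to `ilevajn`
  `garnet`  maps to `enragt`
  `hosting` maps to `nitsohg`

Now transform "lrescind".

nicserld

The pattern: move the last character to the front, then reverse the string.
Applying that to "lrescind" gives "nicserld".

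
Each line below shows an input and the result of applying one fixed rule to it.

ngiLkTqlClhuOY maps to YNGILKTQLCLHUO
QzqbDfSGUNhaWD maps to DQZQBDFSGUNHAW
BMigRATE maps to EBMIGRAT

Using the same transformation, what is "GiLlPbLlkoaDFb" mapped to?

BGILLPBLLKOADF

Each output is the input with this applied: move the last character to the front, then convert every letter to uppercase.
For "GiLlPbLlkoaDFb", step one produces "bGiLlPbLlkoaDF"; step two turns that into "BGILLPBLLKOADF".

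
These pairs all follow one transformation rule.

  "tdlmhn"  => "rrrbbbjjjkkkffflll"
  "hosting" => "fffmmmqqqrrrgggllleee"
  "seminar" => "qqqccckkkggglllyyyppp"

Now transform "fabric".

Looking at the pairs, the operation is to repeat every character 3 times, then shift every letter 2 places backward in the alphabet (wrapping around).
Working it through for "fabric": intermediate "fffaaabbbrrriiiccc", final "dddyyyzzzpppgggaaa".

dddyyyzzzpppgggaaa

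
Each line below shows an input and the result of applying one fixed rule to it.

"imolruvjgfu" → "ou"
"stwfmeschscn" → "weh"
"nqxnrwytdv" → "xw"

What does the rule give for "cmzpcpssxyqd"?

zpx

Rule — delete the last 3 characters, then keep one character in every 3, starting at position 3 (positions 3rd, 6th, 9th, ...).
Working it through for "cmzpcpssxyqd": intermediate "cmzpcpssx", final "zpx".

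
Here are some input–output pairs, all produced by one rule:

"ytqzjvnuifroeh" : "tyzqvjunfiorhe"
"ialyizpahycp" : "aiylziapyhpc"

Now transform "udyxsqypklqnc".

In each case the input is transformed by: swap each adjacent pair of characters (1↔2, 3↔4, ...).
For "udyxsqypklqnc" the result is "duxyqspylknqc".

duxyqspylknqc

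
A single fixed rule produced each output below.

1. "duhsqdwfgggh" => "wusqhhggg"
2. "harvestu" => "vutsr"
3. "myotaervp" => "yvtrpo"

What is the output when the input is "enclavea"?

What's happening: sort the characters into reverse alphabetical order, then delete the last 3 characters.
Working it through for "enclavea": intermediate "vnleecaa", final "vnlee".

vnlee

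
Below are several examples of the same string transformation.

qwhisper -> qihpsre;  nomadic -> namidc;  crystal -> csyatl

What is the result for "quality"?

qlatiy

The transformation: swap each adjacent pair of characters (1↔2, 3↔4, ...), then delete the first character.
For "quality", step one produces "uqlatiy"; step two turns that into "qlatiy".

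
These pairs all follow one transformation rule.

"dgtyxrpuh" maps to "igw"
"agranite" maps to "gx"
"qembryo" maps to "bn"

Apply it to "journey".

jt

Looking at the pairs, the operation is to shift every letter 11 places backward in the alphabet (wrapping around), then keep one character in every 3, starting at position 3 (positions 3rd, 6th, 9th, ...).
"journey" → "ydjgctn" → "jt".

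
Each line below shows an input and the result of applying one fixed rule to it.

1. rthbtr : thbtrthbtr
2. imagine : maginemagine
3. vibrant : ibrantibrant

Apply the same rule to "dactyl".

In each case the input is transformed by: delete the first character, then write the whole string twice.
Starting from "dactyl": after the first operation, "actyl"; after the second, "actylactyl".

actylactyl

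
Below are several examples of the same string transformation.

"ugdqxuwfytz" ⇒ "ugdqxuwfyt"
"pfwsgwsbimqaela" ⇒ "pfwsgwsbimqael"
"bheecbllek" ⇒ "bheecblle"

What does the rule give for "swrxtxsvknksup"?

swrxtxsvknksu

The rule is to delete the last character.
Doing the same to "swrxtxsvknksup": "swrxtxsvknksu".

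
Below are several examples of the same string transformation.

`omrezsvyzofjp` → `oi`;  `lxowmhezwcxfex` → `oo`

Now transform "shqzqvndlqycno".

aaai

Rule — shift every letter 10 places forward in the alphabet (wrapping around), then keep only the vowels.
Starting from "shqzqvndlqycno": after the first operation, "crajafxnvaimxy"; after the second, "aaai".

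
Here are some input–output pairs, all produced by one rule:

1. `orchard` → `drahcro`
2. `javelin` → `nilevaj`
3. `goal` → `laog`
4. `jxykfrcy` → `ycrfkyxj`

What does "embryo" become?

oyrbme

The transformation: reverse the string.
For "embryo" the result is "oyrbme".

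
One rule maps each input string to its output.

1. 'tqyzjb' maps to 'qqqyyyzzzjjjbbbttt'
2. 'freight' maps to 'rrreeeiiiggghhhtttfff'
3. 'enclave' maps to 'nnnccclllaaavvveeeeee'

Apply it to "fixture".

iiixxxtttuuurrreeefff

In each case the input is transformed by: repeat every character 3 times, then move the first 3 characters to the end (rotate left by 3).
On "fixture" that produces "iiixxxtttuuurrreeefff".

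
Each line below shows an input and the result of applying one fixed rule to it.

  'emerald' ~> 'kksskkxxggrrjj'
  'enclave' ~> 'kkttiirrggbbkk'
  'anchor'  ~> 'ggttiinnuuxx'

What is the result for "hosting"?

nnuuyyzzoottmm

Looking at the pairs, the operation is to double every character, then shift every letter 6 places forward in the alphabet (wrapping around).
"hosting" → "hhoossttiinngg" → "nnuuyyzzoottmm".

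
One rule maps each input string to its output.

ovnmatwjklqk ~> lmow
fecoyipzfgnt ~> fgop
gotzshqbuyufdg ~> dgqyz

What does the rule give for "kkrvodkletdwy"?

The pattern: keep one character in every 3, starting at position 1 (positions 1st, 4th, 7th, ...), then sort the characters into alphabetical order.
On "kkrvodkletdwy" that produces "kktvy".

kktvy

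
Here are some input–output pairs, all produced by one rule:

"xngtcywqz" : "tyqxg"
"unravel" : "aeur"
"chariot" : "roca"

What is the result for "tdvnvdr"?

ndtv

The pattern: move the first 3 characters to the end (rotate left by 3), then keep every other character starting from the first (positions 1st, 3rd, 5th, ...).
Doing the same to "tdvnvdr": "ndtv".
(Check on "chariot": → "riotcha" → "roca" ✓)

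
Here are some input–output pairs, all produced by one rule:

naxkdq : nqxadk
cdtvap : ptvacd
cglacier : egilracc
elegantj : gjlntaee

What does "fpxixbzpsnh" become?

The pattern: sort the characters into alphabetical order, then move the first 3 characters to the end (rotate left by 3).
Starting from "fpxixbzpsnh": after the first operation, "bfhinppsxxz"; after the second, "inppsxxzbfh".

inppsxxzbfh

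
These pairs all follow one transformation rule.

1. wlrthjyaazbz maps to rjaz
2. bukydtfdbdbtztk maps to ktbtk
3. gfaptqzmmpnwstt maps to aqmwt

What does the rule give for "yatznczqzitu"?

tczu

Rule — keep one character in every 3, starting at position 3 (positions 3rd, 6th, 9th, ...).
For "yatznczqzitu" the result is "tczu".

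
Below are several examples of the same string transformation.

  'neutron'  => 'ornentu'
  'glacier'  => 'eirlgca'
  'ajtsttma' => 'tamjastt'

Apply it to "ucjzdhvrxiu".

Each output is the input with this applied: swap each adjacent pair of characters (1↔2, 3↔4, ...), then move the last 3 characters to the front (rotate right by 3).
Working it through for "ucjzdhvrxiu": intermediate "cuzjhdrvixu", final "ixucuzjhdrv".

ixucuzjhdrv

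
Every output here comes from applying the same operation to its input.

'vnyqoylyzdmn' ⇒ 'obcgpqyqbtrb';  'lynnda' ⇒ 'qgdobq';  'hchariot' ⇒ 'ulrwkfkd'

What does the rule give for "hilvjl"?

ymoklo

The transformation: swap the front and back halves of the string, then shift every letter 3 places forward in the alphabet (wrapping around).
For "hilvjl" the result is "ymoklo".
(Check on "lynnda": → "ndalyn" → "qgdobq" ✓)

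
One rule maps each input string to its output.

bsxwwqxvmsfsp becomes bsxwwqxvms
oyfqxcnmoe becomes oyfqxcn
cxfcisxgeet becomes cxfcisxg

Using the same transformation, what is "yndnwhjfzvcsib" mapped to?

yndnwhjfzvc

In each case the input is transformed by: delete the last 3 characters.
"yndnwhjfzvcsib" → "yndnwhjfzvc".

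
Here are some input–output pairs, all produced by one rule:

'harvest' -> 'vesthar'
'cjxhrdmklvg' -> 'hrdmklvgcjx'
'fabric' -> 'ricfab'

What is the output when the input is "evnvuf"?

vufevn

Looking at the pairs, the operation is to move the first 3 characters to the end (rotate left by 3).
"evnvuf" → "vufevn".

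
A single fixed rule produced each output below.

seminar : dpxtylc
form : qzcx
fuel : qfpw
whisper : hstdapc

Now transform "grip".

The pattern: shift every letter 11 places forward in the alphabet (wrapping around).
So "grip" becomes "rcta".

rcta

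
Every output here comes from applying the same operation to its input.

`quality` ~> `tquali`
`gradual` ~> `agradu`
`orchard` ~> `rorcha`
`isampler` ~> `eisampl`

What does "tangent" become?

ntange

The rule is to delete the last character, then move the last character to the front.
Starting from "tangent": after the first operation, "tangen"; after the second, "ntange".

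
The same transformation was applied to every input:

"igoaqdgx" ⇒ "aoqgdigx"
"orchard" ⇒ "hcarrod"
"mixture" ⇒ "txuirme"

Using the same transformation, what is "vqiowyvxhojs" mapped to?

The rule is to move the first 3 characters to the end (rotate left by 3), then take characters alternately from the front and the back (1st, last, 2nd, 2nd-last, ...).
"vqiowyvxhojs" → "owyvxhojsvqi" → "oiwqyvvsxjho".

oiwqyvvsxjho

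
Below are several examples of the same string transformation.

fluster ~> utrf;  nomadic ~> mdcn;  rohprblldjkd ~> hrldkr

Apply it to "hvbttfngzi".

What's happening: keep every other character starting from the first (positions 1st, 3rd, 5th, ...), then move the first character to the end.
On "hvbttfngzi": the first step gives "hbtnz", and the second then gives "btnzh".
(Check on "nomadic": → "nmdc" → "mdcn" ✓)

btnzh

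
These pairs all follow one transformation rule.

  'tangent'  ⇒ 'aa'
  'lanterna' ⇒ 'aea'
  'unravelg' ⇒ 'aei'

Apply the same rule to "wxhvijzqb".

Each output is the input with this applied: shift every letter 13 places forward in the alphabet (wrapping around) — i.e. ROT13, then keep only the vowels.
Working it through for "wxhvijzqb": intermediate "jkuivwmdo", final "uio".

uio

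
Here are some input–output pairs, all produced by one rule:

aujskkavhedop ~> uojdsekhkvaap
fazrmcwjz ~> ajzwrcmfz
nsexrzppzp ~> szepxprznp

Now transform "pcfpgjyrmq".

Each output is the input with this applied: take characters alternately from the front and the back (1st, last, 2nd, 2nd-last, ...), then move the first 2 characters to the end (rotate left by 2).
Working it through for "pcfpgjyrmq": intermediate "pqcmfrpygj", final "cmfrpygjpq".

cmfrpygjpq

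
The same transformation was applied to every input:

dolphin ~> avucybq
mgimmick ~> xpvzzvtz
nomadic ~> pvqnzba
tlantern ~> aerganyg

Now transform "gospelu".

Rule — shift every letter 13 places forward in the alphabet (wrapping around) — i.e. ROT13, then reverse the string.
For "gospelu", step one produces "tbfcryh"; step two turns that into "hyrcfbt".

hyrcfbt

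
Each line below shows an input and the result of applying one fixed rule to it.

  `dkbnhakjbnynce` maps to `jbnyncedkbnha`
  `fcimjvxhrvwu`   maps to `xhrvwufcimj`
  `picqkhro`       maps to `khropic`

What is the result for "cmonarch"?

What's happening: swap the front and back halves of the string, then delete the last character.
Applying both steps to "cmonarch": "archcmon", then "archcmo".

archcmo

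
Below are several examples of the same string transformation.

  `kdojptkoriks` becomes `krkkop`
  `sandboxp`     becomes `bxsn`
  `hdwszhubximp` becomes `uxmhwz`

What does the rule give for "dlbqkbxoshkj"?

The rule is to keep every other character starting from the first (positions 1st, 3rd, 5th, ...), then swap the front and back halves of the string.
Working it through for "dlbqkbxoshkj": intermediate "dbkxsk", final "xskdbk".

xskdbk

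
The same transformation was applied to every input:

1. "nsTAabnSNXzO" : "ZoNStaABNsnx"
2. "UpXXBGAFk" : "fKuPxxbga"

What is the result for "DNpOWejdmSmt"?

MTdnPowEJDMs

The rule is to move the last 2 characters to the front (rotate right by 2), then flip the case of every letter.
Starting from "DNpOWejdmSmt": after the first operation, "mtDNpOWejdmS"; after the second, "MTdnPowEJDMs".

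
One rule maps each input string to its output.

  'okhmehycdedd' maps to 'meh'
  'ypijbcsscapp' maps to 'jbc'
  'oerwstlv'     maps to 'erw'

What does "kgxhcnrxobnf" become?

hcn

In each case the input is transformed by: swap the front and back halves of the string, then keep only the last 3 characters.
On "kgxhcnrxobnf": the first step gives "rxobnfkgxhcn", and the second then gives "hcn".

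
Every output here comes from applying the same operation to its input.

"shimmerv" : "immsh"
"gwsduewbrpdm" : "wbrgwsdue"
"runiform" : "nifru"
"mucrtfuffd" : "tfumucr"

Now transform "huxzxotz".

xzxhu

The pattern: delete the last 3 characters, then move the last 3 characters to the front (rotate right by 3).
Working it through for "huxzxotz": intermediate "huxzx", final "xzxhu".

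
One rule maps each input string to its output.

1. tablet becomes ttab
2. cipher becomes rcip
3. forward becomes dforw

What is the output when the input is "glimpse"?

eglim

The transformation: move the last 3 characters to the front (rotate right by 3), then delete the first 2 characters.
Applying both steps to "glimpse": "pseglim", then "eglim".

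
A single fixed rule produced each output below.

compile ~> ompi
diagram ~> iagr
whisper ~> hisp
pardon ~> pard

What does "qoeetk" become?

In each case the input is transformed by: move the last 2 characters to the front (rotate right by 2), then keep only the last 4 characters.
For "qoeetk", step one produces "tkqoee"; step two turns that into "qoee".

qoee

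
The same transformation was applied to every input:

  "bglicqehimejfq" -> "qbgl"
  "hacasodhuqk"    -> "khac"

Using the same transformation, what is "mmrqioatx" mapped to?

In each case the input is transformed by: move the last character to the front, then keep only the first 4 characters.
Starting from "mmrqioatx": after the first operation, "xmmrqioat"; after the second, "xmmr".

xmmr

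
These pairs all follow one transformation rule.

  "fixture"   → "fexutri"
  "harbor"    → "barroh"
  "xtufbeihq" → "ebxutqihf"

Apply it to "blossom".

lbssoom

In each case the input is transformed by: sort the characters into reverse alphabetical order, then move the last 2 characters to the front (rotate right by 2).
Starting from "blossom": after the first operation, "ssoomlb"; after the second, "lbssoom".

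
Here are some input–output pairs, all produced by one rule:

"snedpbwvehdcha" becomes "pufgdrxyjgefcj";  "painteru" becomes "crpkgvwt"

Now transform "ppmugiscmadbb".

The pattern: shift every letter 2 places forward in the alphabet (wrapping around), then swap each adjacent pair of characters (1↔2, 3↔4, ...).
So "ppmugiscmadbb" becomes "rrwokieucodfd".

rrwokieucodfd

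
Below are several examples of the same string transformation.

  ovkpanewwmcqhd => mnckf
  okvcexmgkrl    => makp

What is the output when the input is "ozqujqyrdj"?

mswh

The pattern: shift every letter 2 places backward in the alphabet (wrapping around), then keep one character in every 3, starting at position 1 (positions 1st, 4th, 7th, ...).
Starting from "ozqujqyrdj": after the first operation, "mxoshowpbh"; after the second, "mswh".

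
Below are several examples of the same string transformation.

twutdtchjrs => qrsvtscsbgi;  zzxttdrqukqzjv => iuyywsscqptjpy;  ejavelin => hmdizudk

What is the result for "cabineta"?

szbzahmd

In each case the input is transformed by: move the last 2 characters to the front (rotate right by 2), then shift every letter 1 place backward in the alphabet (wrapping around).
So "cabineta" becomes "szbzahmd".
(Check on "ejavelin": → "inejavel" → "hmdizudk" ✓)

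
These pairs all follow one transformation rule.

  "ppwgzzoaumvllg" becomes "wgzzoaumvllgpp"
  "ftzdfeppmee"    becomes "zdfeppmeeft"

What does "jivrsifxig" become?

vrsifxigji

The pattern: move the first 2 characters to the end (rotate left by 2).
Doing the same to "jivrsifxig": "vrsifxigji".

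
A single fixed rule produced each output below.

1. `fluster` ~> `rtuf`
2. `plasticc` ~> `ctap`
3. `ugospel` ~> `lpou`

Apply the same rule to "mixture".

The transformation: keep every other character starting from the first (positions 1st, 3rd, 5th, ...), then reverse the string.
"mixture" → "mxue" → "euxm".

euxm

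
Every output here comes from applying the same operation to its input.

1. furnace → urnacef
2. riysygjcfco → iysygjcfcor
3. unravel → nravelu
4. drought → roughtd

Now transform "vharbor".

What's happening: move the first character to the end.
For "vharbor" the result is "harborv".

harborv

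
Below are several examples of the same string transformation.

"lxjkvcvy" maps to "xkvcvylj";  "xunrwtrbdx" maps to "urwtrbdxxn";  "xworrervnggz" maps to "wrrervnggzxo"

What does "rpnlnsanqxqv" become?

The rule is to move the first 2 characters to the end (rotate left by 2), then swap the first and last characters.
For "rpnlnsanqxqv" the result is "plnsanqxqvrn".

plnsanqxqvrn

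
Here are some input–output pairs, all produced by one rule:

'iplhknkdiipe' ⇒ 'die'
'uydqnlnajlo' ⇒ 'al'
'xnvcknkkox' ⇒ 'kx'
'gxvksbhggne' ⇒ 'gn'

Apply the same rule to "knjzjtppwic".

pi

Each output is the input with this applied: keep every other character starting from the second (positions 2nd, 4th, 6th, ...), then delete the first 3 characters.
"knjzjtppwic" → "nztpi" → "pi".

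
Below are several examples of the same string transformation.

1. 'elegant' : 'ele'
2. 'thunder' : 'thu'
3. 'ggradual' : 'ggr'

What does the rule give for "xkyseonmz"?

xky

Each output is the input with this applied: keep only the first 3 characters.
"xkyseonmz" → "xky".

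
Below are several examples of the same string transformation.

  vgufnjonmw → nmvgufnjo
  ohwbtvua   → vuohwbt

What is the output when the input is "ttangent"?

In each case the input is transformed by: delete the last character, then move the last 2 characters to the front (rotate right by 2).
"ttangent" → "ttangen" → "enttang".

enttang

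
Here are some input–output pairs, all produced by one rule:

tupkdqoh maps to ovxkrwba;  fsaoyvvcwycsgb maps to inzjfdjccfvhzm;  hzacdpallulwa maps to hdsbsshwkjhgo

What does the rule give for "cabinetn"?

ualupihj

Rule — reverse the string, then shift every letter 7 places forward in the alphabet (wrapping around).
Starting from "cabinetn": after the first operation, "ntenibac"; after the second, "ualupihj".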